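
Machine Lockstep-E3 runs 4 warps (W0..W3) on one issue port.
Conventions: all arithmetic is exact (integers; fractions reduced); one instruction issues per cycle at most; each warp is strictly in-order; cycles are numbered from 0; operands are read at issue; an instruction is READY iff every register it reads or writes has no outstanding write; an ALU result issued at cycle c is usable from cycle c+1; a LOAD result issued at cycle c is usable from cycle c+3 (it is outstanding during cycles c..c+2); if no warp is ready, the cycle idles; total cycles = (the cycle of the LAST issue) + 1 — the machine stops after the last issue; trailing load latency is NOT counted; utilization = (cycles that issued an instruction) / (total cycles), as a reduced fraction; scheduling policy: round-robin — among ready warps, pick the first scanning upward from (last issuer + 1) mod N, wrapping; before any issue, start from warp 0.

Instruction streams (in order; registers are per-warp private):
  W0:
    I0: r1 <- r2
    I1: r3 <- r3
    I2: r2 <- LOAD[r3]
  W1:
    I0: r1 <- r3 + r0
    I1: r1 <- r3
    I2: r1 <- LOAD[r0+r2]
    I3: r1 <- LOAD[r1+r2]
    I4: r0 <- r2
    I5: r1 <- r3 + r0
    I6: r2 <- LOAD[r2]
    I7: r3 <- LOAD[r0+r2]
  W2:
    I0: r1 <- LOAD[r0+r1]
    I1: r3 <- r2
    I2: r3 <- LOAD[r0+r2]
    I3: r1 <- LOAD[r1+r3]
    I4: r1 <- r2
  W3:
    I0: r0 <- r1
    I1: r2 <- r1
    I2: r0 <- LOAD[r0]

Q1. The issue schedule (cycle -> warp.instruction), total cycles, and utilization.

cycle 0: W0.I0
cycle 1: W1.I0
cycle 2: W2.I0
cycle 3: W3.I0
cycle 4: W0.I1
cycle 5: W1.I1
cycle 6: W2.I1
cycle 7: W3.I1
cycle 8: W0.I2
cycle 9: W1.I2
cycle 10: W2.I2
cycle 11: W3.I2
cycle 12: W1.I3
cycle 13: W2.I3
cycle 14: W1.I4
cycle 15: W1.I5
cycle 16: W2.I4
cycle 17: W1.I6
cycle 18: idle
cycle 19: idle
cycle 20: W1.I7

Answer: 21 cycles, utilization 19/21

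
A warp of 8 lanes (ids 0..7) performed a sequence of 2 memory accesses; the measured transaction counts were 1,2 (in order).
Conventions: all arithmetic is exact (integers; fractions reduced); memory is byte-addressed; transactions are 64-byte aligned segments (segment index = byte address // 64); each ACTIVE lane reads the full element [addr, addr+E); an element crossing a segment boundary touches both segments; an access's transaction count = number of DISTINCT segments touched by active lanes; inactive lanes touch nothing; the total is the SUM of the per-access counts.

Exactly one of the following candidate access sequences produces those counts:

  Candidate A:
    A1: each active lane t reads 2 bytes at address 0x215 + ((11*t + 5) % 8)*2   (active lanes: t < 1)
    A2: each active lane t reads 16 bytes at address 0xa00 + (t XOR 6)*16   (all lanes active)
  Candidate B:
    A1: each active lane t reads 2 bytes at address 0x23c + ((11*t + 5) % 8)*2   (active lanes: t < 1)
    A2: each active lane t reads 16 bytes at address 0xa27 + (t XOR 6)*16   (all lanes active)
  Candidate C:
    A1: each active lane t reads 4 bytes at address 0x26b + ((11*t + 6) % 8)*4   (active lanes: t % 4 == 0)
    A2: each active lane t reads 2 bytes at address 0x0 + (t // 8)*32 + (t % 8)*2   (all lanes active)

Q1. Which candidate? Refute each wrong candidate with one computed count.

B: A2 gives 3 transactions, not 2
C: A1 gives 2 transactions, not 1
A: all counts match (1,2)

Answer: A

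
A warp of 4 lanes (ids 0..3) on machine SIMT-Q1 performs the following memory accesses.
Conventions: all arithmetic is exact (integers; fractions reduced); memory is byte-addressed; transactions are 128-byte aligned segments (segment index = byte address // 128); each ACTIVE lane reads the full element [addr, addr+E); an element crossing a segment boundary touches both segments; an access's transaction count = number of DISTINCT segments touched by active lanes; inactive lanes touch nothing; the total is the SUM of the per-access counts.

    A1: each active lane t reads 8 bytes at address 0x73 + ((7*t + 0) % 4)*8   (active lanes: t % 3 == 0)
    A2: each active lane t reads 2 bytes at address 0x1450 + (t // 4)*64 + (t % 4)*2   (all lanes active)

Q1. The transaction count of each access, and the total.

A1: 2 transactions
A2: 1 transaction

Answer: 2,1; total 3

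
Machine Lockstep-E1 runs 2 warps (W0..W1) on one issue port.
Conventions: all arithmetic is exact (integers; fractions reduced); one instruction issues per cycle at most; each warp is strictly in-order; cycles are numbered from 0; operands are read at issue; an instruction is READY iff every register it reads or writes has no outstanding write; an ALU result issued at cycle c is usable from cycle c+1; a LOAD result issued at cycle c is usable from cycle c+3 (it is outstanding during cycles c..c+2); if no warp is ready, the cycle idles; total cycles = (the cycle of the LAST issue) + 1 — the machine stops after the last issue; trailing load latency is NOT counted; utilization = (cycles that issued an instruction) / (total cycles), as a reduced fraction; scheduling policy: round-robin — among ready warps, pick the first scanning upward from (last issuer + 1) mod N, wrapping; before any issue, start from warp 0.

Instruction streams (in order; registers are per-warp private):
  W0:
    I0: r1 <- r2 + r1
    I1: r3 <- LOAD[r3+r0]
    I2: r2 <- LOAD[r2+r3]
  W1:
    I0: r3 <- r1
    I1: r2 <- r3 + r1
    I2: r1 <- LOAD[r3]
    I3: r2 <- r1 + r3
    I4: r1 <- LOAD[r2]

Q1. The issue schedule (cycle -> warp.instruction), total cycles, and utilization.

cycle 0: W0.I0
cycle 1: W1.I0
cycle 2: W0.I1
cycle 3: W1.I1
cycle 4: W1.I2
cycle 5: W0.I2
cycle 6: idle
cycle 7: W1.I3
cycle 8: W1.I4

Answer: 9 cycles, utilization 8/9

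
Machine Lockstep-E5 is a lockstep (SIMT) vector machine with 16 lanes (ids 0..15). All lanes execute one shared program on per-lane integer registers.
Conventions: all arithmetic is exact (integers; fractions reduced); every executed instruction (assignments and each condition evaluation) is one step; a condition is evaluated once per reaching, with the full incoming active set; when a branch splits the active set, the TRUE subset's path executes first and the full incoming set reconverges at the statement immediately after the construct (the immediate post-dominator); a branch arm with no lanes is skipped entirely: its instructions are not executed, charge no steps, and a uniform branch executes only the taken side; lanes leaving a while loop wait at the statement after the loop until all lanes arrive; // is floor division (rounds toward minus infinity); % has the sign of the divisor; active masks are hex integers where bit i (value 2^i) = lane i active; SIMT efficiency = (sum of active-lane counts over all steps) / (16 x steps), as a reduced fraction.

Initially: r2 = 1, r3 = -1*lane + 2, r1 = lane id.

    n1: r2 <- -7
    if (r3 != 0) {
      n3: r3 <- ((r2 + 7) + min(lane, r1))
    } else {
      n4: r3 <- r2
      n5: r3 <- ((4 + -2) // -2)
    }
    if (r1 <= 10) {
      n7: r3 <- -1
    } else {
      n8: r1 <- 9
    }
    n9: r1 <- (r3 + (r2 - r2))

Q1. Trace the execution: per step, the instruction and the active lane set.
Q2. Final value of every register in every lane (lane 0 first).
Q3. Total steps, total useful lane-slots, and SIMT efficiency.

step 0: r2 <- -7                     0xffff
step 1: eval (r3 != 0)               0xffff
step 2: r3 <- ((r2 + 7) + min(lane, r1)) 0xfffb
step 3: r3 <- r2                     0x0004
step 4: r3 <- ((4 + -2) // -2)       0x0004
step 5: eval (r1 <= 10)              0xffff
step 6: r3 <- -1                     0x07ff
step 7: r1 <- 9                      0xf800
step 8: r1 <- (r3 + (r2 - r2))       0xffff

Answer: 9 steps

r2: -7,-7,-7,-7,-7,-7,-7,-7,-7,-7,-7,-7,-7,-7,-7,-7
r3: -1,-1,-1,-1,-1,-1,-1,-1,-1,-1,-1,11,12,13,14,15
r1: -1,-1,-1,-1,-1,-1,-1,-1,-1,-1,-1,11,12,13,14,15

steps = 9; useful = 97; efficiency = 97/144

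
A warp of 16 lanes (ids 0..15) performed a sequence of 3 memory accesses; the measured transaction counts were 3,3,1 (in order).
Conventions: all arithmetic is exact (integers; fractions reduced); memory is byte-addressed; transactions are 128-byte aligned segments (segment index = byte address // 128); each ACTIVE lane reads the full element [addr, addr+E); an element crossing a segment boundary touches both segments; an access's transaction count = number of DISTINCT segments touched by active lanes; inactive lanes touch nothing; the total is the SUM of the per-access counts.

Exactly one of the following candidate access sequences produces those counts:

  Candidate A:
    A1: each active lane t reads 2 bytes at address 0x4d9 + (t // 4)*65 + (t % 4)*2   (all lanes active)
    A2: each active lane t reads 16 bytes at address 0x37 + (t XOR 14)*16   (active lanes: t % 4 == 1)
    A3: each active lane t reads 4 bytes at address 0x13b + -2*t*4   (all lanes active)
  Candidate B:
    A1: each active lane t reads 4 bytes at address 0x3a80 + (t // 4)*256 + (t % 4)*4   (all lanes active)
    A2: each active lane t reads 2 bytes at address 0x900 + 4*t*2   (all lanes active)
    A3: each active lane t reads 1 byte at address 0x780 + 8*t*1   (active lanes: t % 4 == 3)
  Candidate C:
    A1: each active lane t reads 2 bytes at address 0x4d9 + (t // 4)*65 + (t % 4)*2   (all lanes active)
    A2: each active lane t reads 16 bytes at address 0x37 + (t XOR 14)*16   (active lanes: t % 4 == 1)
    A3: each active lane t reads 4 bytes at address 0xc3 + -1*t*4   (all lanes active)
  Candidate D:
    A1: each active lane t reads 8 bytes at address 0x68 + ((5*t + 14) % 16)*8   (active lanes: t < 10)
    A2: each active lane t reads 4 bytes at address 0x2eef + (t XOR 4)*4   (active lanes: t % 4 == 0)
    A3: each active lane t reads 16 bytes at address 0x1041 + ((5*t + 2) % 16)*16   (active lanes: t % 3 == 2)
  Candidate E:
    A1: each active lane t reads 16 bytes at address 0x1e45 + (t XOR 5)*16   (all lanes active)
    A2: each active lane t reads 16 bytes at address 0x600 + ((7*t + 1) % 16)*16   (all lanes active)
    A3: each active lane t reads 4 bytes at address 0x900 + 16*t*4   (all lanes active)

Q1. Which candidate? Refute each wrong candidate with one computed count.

A: A3 gives 2 transactions, not 1
B: A1 gives 4 transactions, not 3
D: A1 gives 2 transactions, not 3
E: A2 gives 2 transactions, not 3
C: all counts match (3,3,1)

Answer: C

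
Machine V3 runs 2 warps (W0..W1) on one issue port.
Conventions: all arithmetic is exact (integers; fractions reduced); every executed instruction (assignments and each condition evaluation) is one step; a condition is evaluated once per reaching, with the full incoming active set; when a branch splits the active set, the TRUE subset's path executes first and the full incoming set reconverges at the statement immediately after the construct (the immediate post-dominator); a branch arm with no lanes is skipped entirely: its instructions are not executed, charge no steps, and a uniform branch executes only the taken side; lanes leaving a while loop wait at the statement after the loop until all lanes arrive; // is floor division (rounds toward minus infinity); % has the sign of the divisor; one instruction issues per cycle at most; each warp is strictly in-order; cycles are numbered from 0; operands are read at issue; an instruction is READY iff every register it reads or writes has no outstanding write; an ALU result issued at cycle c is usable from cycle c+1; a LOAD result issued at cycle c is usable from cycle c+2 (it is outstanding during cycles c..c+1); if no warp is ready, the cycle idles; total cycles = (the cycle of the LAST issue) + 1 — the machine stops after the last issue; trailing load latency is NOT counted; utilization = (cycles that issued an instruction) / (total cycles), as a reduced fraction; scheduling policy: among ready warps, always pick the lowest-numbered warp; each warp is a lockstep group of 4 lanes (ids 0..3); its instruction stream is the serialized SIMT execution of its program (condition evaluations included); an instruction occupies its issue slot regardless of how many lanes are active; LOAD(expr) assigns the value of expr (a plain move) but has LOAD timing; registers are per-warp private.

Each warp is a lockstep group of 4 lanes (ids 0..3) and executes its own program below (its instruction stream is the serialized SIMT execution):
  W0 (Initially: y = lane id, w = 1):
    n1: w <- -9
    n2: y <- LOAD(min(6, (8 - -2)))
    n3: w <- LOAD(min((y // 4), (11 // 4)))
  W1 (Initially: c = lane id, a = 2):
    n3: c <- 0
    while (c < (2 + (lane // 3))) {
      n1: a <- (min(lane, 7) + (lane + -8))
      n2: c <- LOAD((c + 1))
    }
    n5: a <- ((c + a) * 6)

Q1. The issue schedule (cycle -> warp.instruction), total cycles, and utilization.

cycle 0: W0.I0
cycle 1: W0.I1
cycle 2: W1.I0
cycle 3: W0.I2
cycle 4: W1.I1
cycle 5: W1.I2
cycle 6: W1.I3
cycle 7: idle
cycle 8: W1.I4
cycle 9: W1.I5
cycle 10: W1.I6
cycle 11: idle
cycle 12: W1.I7
cycle 13: W1.I8
cycle 14: W1.I9
cycle 15: idle
cycle 16: W1.I10
cycle 17: W1.I11

Answer: 18 cycles, utilization 5/6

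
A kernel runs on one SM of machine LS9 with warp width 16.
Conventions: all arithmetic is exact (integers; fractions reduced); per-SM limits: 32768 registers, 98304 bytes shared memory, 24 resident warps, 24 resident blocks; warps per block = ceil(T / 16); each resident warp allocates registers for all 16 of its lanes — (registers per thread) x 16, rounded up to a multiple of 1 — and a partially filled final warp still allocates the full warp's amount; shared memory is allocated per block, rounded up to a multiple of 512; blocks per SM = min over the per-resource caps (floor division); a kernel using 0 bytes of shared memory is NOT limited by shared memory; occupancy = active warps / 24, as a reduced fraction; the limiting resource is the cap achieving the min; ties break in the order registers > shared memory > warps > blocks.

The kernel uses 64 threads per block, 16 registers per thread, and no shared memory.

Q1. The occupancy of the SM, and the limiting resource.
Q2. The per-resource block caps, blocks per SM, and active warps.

Answer: occupancy 1, limited by warps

registers: 32 blocks
shared memory: no limit (kernel uses none)
warps: 6 blocks
blocks: 24 blocks

Answer: 6 blocks, 24 active warps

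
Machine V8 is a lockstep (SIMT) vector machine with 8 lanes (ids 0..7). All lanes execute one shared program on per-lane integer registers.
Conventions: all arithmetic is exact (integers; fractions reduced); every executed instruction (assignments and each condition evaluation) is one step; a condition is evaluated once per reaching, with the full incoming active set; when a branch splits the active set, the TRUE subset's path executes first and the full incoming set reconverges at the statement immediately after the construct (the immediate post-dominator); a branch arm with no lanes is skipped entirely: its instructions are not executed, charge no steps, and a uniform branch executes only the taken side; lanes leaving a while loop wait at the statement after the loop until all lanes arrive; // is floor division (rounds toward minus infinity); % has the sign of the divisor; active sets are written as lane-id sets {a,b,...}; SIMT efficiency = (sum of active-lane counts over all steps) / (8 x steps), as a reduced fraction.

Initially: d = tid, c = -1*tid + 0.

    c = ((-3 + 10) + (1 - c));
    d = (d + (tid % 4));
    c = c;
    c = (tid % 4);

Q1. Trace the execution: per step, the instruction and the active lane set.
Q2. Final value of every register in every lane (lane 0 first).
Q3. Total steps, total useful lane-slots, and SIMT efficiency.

step 0: c <- ((-3 + 10) + (1 - c))   {0,1,2,3,4,5,6,7}
step 1: d <- (d + (tid % 4))         {0,1,2,3,4,5,6,7}
step 2: c <- c                       {0,1,2,3,4,5,6,7}
step 3: c <- (tid % 4)               {0,1,2,3,4,5,6,7}

Answer: 4 steps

d: 0,2,4,6,4,6,8,10
c: 0,1,2,3,0,1,2,3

steps = 4; useful = 32; efficiency = 32/32 = 1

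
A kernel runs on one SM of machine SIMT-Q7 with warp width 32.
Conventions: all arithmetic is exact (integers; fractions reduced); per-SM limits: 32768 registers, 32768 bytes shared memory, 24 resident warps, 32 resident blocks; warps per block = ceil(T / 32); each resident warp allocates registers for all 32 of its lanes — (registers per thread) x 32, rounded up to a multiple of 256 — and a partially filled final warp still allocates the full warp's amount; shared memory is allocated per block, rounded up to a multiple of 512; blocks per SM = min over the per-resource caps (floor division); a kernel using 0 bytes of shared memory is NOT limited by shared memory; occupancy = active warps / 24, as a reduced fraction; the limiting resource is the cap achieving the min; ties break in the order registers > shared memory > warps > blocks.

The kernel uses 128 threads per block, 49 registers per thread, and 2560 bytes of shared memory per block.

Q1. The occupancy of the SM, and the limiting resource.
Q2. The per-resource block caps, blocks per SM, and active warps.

Answer: occupancy 2/3, limited by registers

registers: 4 blocks
shared memory: 12 blocks
warps: 6 blocks
blocks: 32 blocks

Answer: 4 blocks, 16 active warps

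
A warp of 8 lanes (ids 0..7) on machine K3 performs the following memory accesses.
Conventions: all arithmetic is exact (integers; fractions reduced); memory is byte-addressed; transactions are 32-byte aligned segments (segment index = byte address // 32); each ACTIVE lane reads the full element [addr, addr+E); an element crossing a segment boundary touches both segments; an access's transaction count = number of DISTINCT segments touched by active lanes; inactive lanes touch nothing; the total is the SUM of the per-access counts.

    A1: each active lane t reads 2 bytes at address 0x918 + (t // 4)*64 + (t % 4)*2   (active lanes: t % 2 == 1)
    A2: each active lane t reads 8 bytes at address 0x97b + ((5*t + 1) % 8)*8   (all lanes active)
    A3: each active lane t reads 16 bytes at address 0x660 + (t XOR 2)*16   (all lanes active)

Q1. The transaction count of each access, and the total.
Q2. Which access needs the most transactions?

A1: 2 transactions
A2: 3 transactions
A3: 4 transactions

Answer: 2,3,4; total 9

Answer: A3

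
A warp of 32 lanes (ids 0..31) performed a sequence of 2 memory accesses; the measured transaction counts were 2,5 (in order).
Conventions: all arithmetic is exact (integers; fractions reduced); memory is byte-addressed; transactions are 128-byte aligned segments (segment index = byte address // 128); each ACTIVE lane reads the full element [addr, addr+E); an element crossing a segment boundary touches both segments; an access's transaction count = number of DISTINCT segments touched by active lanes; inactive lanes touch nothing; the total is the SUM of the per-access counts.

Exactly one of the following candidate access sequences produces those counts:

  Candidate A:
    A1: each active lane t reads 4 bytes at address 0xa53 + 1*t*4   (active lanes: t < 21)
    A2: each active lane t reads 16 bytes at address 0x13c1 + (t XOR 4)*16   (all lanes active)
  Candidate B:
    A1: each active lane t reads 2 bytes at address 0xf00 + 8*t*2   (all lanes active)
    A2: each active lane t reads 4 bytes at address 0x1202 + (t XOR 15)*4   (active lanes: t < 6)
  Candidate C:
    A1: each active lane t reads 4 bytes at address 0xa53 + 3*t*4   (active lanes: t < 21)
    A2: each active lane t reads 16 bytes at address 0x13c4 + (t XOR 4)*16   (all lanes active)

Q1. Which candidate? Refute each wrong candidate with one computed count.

B: A1 gives 4 transactions, not 2
C: A1 gives 3 transactions, not 2
A: all counts match (2,5)

Answer: A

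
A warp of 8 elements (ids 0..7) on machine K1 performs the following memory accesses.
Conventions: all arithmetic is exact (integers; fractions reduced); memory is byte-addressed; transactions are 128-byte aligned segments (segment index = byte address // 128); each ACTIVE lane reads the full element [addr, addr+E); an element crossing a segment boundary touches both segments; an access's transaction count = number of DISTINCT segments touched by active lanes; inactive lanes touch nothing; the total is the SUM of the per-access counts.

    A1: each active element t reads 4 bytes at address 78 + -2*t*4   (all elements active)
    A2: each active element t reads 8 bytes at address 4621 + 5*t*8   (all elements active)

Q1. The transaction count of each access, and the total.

A1: 1 transaction
A2: 3 transactions

Answer: 1,3; total 4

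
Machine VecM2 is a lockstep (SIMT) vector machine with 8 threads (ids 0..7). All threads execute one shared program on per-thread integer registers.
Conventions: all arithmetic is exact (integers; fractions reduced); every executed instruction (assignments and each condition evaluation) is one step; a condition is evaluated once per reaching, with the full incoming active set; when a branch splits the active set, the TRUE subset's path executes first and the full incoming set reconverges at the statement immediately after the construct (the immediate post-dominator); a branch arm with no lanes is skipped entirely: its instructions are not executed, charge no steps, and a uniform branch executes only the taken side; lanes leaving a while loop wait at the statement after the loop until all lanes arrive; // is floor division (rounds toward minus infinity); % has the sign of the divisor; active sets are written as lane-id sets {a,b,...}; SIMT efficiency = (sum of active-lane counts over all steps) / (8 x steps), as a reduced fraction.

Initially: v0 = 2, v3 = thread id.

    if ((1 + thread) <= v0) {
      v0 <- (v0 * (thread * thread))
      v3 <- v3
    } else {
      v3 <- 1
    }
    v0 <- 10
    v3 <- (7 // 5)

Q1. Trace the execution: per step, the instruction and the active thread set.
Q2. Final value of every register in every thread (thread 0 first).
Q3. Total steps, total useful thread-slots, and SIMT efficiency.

step 0: eval ((1 + thread) <= v0)    {0,1,2,3,4,5,6,7}
step 1: v0 <- (v0 * (thread * thread)) {0,1}
step 2: v3 <- v3                     {0,1}
step 3: v3 <- 1                      {2,3,4,5,6,7}
step 4: v0 <- 10                     {0,1,2,3,4,5,6,7}
step 5: v3 <- (7 // 5)               {0,1,2,3,4,5,6,7}

Answer: 6 steps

v0: 10,10,10,10,10,10,10,10
v3: 1,1,1,1,1,1,1,1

steps = 6; useful = 34; efficiency = 34/48 = 17/24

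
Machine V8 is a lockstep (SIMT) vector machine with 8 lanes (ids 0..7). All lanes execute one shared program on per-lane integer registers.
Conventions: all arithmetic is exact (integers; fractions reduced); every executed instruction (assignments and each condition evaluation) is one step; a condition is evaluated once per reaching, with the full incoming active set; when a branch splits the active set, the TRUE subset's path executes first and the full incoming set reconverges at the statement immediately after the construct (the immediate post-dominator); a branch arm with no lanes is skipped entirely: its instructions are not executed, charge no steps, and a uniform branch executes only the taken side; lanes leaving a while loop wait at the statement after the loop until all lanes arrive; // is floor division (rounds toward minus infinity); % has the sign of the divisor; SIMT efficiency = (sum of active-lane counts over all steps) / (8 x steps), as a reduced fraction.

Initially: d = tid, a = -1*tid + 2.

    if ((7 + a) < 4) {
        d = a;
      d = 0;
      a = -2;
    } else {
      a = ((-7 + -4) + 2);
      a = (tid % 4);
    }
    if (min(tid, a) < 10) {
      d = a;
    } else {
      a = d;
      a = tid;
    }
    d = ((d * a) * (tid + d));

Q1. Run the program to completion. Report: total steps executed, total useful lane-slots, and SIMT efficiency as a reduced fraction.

Answer: 9 steps, 50 useful, 25/36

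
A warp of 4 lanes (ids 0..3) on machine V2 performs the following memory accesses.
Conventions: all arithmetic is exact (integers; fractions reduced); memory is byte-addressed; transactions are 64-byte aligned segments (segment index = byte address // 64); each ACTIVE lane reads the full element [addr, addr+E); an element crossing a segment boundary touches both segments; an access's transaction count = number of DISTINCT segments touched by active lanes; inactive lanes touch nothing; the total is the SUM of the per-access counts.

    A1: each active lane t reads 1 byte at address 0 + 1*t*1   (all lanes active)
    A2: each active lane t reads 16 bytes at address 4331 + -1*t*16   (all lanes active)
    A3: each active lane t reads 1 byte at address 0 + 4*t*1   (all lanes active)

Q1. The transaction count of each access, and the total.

A1: 1 transaction
A2: 2 transactions
A3: 1 transaction

Answer: 1,2,1; total 4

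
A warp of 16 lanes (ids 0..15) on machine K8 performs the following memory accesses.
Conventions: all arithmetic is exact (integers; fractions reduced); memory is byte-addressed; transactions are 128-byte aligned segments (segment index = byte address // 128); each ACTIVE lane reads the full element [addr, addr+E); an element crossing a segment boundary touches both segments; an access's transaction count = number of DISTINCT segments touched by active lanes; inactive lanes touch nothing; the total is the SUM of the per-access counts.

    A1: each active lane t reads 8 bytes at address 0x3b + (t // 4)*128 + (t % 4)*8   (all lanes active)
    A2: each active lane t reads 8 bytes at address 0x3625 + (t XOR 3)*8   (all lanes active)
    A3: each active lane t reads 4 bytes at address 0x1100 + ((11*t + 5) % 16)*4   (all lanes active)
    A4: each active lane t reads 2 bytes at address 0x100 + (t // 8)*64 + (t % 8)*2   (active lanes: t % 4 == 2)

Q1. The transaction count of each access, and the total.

A1: 4 transactions
A2: 2 transactions
A3: 1 transaction
A4: 1 transaction

Answer: 4,2,1,1; total 8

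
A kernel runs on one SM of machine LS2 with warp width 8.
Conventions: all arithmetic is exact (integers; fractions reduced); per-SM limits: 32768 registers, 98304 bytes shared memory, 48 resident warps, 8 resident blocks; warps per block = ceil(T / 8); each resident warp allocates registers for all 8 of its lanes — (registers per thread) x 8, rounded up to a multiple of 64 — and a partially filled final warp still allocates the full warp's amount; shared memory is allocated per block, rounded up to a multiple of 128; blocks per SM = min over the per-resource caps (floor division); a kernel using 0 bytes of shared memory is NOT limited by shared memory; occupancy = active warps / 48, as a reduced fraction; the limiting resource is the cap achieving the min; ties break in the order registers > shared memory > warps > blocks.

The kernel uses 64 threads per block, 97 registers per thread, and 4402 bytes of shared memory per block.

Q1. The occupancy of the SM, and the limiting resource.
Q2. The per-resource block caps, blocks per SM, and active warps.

Answer: occupancy 2/3, limited by registers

registers: 4 blocks
shared memory: 21 blocks
warps: 6 blocks
blocks: 8 blocks

Answer: 4 blocks, 32 active warps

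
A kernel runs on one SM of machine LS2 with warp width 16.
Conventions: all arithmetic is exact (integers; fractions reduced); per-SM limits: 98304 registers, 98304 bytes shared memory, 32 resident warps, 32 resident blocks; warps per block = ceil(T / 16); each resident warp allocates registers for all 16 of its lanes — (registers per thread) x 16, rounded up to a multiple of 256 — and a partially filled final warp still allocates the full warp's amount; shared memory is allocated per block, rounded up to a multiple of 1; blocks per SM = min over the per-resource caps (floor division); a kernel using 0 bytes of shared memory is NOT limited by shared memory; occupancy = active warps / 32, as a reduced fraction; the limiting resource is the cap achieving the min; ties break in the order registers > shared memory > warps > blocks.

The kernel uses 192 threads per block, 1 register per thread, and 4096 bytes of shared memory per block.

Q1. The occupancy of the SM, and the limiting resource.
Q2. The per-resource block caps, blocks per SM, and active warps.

Answer: occupancy 3/4, limited by warps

registers: 32 blocks
shared memory: 24 blocks
warps: 2 blocks
blocks: 32 blocks

Answer: 2 blocks, 24 active warps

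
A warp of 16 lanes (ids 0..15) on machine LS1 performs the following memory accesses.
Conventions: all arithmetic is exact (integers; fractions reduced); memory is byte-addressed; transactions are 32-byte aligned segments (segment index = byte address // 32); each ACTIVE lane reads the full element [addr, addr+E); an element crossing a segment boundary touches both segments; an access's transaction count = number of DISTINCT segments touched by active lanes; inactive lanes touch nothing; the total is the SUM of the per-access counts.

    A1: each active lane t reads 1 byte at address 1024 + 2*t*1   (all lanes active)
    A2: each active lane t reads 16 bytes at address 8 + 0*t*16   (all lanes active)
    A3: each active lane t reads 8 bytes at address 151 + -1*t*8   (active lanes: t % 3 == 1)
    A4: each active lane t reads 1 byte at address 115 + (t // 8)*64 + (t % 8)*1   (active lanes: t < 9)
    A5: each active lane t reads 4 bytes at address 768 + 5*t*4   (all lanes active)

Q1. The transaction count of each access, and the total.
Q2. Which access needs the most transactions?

A1: 1 transaction
A2: 1 transaction
A3: 4 transactions
A4: 2 transactions
A5: 10 transactions

Answer: 1,1,4,2,10; total 18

Answer: A5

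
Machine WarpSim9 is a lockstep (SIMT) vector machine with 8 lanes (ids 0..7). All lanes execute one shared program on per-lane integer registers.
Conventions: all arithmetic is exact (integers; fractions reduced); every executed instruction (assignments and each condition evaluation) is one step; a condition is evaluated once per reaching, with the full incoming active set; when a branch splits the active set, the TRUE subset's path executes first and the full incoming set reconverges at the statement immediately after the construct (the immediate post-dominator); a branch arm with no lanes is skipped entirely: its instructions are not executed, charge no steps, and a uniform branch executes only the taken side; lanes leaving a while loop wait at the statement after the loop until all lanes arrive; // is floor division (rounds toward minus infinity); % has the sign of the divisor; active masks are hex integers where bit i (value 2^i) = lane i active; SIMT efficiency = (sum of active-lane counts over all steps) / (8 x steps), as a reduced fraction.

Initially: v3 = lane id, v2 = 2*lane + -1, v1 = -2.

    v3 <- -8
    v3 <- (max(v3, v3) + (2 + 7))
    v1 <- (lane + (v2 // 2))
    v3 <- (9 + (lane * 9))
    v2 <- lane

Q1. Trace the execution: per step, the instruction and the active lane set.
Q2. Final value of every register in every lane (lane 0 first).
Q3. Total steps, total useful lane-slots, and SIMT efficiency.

step 0: v3 <- -8                     0xff
step 1: v3 <- (max(v3, v3) + (2 + 7)) 0xff
step 2: v1 <- (lane + (v2 // 2))     0xff
step 3: v3 <- (9 + (lane * 9))       0xff
step 4: v2 <- lane                   0xff

Answer: 5 steps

v3: 9,18,27,36,45,54,63,72
v2: 0,1,2,3,4,5,6,7
v1: -1,1,3,5,7,9,11,13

steps = 5; useful = 40; efficiency = 40/40 = 1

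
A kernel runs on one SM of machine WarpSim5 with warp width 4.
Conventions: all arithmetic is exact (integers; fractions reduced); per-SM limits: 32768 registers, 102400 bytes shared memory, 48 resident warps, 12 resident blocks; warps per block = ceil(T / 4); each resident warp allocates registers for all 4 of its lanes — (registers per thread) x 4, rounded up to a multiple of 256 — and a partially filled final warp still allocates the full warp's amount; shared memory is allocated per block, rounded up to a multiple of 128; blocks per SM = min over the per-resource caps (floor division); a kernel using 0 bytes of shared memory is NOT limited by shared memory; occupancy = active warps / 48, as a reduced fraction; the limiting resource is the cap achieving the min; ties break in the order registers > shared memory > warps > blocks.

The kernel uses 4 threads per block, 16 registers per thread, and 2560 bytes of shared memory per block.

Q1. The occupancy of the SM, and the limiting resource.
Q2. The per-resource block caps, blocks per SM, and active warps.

Answer: occupancy 1/4, limited by blocks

registers: 128 blocks
shared memory: 40 blocks
warps: 48 blocks
blocks: 12 blocks

Answer: 12 blocks, 12 active warps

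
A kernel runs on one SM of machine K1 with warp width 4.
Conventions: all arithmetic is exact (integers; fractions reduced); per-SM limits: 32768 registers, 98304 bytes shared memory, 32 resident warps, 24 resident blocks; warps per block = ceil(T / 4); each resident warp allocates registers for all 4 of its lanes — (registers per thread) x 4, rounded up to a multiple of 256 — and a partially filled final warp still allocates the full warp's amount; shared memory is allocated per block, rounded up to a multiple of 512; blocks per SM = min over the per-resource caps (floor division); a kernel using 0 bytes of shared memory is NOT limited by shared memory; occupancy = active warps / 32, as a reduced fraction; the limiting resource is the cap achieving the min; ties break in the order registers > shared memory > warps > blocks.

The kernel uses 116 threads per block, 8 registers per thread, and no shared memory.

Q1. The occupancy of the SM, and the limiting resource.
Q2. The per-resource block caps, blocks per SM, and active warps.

Answer: occupancy 29/32, limited by warps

registers: 4 blocks
shared memory: no limit (kernel uses none)
warps: 1 block
blocks: 24 blocks

Answer: 1 block, 29 active warps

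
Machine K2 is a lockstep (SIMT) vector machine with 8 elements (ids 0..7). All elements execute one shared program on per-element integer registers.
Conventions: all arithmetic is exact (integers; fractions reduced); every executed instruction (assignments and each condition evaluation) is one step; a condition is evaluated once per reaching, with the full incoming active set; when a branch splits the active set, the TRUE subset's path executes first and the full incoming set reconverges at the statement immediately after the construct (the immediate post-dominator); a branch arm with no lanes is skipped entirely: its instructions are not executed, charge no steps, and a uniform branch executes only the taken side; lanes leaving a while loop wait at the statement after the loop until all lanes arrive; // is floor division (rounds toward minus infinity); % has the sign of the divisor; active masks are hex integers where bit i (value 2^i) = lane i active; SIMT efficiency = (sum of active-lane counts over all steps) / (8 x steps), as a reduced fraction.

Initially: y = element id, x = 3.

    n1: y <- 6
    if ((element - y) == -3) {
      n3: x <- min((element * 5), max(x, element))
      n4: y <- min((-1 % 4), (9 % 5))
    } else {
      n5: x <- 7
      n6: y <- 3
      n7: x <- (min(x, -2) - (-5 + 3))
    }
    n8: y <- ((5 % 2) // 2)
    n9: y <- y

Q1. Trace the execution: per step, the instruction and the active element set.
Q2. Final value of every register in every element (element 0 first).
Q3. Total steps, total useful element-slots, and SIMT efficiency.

step 0: y <- 6                       0xff
step 1: eval ((element - y) == -3)   0xff
step 2: x <- min((element * 5), max(x, element)) 0x08
step 3: y <- min((-1 % 4), (9 % 5))  0x08
step 4: x <- 7                       0xf7
step 5: y <- 3                       0xf7
step 6: x <- (min(x, -2) - (-5 + 3)) 0xf7
step 7: y <- ((5 % 2) // 2)          0xff
step 8: y <- y                       0xff

Answer: 9 steps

y: 0,0,0,0,0,0,0,0
x: 0,0,0,3,0,0,0,0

steps = 9; useful = 55; efficiency = 55/72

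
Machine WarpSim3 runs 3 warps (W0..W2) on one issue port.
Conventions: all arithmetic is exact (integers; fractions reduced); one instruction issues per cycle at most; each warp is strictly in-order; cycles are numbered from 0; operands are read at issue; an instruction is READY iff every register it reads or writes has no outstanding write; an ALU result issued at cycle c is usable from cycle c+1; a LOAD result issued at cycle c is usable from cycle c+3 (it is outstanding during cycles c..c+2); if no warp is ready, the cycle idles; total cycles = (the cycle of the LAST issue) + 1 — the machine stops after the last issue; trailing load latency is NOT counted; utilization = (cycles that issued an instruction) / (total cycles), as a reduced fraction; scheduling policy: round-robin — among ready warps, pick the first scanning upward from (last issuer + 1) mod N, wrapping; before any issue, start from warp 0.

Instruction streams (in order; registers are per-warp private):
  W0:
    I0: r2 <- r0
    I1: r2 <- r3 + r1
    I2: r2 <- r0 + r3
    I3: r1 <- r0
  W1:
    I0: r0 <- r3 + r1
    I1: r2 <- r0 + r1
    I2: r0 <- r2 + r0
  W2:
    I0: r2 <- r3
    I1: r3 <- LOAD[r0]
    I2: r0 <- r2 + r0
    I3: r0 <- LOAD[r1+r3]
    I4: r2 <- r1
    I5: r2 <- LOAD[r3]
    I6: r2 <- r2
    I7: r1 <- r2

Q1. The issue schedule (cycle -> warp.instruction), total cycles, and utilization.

cycle 0: W0.I0
cycle 1: W1.I0
cycle 2: W2.I0
cycle 3: W0.I1
cycle 4: W1.I1
cycle 5: W2.I1
cycle 6: W0.I2
cycle 7: W1.I2
cycle 8: W2.I2
cycle 9: W0.I3
cycle 10: W2.I3
cycle 11: W2.I4
cycle 12: W2.I5
cycle 13: idle
cycle 14: idle
cycle 15: W2.I6
cycle 16: W2.I7

Answer: 17 cycles, utilization 15/17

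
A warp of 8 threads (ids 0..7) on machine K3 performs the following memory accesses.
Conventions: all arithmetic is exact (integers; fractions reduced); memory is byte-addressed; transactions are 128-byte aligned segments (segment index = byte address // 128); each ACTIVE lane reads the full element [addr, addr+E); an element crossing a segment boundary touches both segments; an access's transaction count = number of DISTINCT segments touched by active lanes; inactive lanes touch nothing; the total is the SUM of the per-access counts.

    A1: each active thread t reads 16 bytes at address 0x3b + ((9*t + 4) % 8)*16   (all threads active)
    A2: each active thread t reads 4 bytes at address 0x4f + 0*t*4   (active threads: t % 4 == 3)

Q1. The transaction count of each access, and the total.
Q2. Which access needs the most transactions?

A1: 2 transactions
A2: 1 transaction

Answer: 2,1; total 3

Answer: A1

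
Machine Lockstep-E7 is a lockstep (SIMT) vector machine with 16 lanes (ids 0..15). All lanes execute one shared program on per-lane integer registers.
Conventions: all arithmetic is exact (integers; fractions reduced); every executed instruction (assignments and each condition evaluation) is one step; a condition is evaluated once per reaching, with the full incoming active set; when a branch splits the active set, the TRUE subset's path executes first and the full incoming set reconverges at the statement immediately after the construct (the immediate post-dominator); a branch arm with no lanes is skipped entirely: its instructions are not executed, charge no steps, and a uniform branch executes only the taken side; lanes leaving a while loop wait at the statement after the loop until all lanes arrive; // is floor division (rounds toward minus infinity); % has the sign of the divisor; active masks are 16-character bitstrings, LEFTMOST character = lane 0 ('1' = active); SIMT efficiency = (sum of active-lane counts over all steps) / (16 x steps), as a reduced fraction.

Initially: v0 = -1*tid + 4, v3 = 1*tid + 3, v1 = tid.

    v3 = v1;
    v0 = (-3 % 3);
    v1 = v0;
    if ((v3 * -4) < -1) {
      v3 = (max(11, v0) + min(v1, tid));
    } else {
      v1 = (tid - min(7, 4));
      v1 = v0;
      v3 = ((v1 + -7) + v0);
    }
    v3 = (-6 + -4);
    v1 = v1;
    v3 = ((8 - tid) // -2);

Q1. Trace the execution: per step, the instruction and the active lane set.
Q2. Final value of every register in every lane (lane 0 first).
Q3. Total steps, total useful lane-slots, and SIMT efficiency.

step 0: v3 <- v1                     1111111111111111
step 1: v0 <- (-3 % 3)               1111111111111111
step 2: v1 <- v0                     1111111111111111
step 3: eval ((v3 * -4) < -1)        1111111111111111
step 4: v3 <- (max(11, v0) + min(v1, tid)) 0111111111111111
step 5: v1 <- (tid - min(7, 4))      1000000000000000
step 6: v1 <- v0                     1000000000000000
step 7: v3 <- ((v1 + -7) + v0)       1000000000000000
step 8: v3 <- (-6 + -4)              1111111111111111
step 9: v1 <- v1                     1111111111111111
step 10: v3 <- ((8 - tid) // -2)      1111111111111111

Answer: 11 steps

v0: 0,0,0,0,0,0,0,0,0,0,0,0,0,0,0,0
v3: -4,-4,-3,-3,-2,-2,-1,-1,0,0,1,1,2,2,3,3
v1: 0,0,0,0,0,0,0,0,0,0,0,0,0,0,0,0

steps = 11; useful = 130; efficiency = 130/176 = 65/88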